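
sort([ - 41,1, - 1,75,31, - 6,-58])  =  [ - 58, - 41, - 6, - 1,1,31,  75 ] 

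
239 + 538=777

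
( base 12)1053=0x6FF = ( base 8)3377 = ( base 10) 1791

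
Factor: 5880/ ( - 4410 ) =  - 4/3 = - 2^2*3^ ( - 1 )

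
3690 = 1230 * 3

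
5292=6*882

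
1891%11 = 10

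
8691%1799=1495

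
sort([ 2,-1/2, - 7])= [ - 7, - 1/2,2] 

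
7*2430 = 17010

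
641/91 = 641/91  =  7.04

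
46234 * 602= 27832868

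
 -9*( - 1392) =12528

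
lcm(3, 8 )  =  24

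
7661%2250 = 911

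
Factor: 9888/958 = 4944/479=2^4*3^1 * 103^1*479^(-1)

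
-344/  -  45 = 344/45 = 7.64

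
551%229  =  93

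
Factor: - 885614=  -  2^1*442807^1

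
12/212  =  3/53 = 0.06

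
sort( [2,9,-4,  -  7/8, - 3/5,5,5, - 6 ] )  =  [ - 6,-4, - 7/8, - 3/5, 2,5,5, 9] 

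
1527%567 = 393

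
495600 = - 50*( - 9912 )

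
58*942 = 54636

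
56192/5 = 11238 + 2/5 = 11238.40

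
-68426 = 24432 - 92858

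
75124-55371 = 19753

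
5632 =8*704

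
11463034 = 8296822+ 3166212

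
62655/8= 62655/8 = 7831.88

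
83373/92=906 + 21/92 =906.23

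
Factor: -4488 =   -  2^3*3^1*11^1*17^1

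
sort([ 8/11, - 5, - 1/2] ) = [-5,- 1/2, 8/11 ] 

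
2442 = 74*33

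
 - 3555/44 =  - 81 + 9/44  =  -80.80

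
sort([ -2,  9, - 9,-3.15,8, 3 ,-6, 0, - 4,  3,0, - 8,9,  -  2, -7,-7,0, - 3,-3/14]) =[-9, - 8,  -  7, - 7, - 6, -4,-3.15,-3,-2, - 2, - 3/14,0, 0, 0, 3, 3,  8, 9, 9]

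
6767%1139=1072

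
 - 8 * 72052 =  - 576416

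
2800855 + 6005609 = 8806464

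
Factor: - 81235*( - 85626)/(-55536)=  - 2^( - 3)*3^1*5^1*7^1  *11^1 * 13^(-1)*67^1  *  71^1*89^( - 1)*211^1 = -1159304685/9256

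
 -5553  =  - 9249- - 3696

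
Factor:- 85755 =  - 3^1* 5^1*5717^1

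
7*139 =973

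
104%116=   104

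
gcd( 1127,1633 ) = 23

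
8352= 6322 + 2030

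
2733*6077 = 16608441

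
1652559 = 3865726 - 2213167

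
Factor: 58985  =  5^1 * 47^1*251^1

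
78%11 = 1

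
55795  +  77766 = 133561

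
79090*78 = 6169020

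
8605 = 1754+6851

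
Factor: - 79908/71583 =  - 2^2*107^( - 1)*223^ ( - 1) *6659^1 = -26636/23861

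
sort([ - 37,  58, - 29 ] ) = [  -  37, - 29,58]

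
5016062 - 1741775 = 3274287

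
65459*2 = 130918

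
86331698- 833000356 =  -  746668658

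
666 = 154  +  512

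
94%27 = 13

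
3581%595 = 11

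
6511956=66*98666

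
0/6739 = 0  =  0.00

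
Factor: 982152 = 2^3*3^3*4547^1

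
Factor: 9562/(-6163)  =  - 2^1*7^1*683^1*6163^(-1 ) 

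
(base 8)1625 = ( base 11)764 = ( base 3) 1020222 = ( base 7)2450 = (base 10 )917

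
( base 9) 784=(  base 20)1C3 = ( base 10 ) 643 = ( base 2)1010000011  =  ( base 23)14m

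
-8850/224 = -4425/112 = -39.51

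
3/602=3/602  =  0.00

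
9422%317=229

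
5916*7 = 41412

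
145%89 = 56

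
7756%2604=2548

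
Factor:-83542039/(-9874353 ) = 3^( - 1 )*7^1*353^1*1069^( - 1 ) * 3079^( - 1 )* 33809^1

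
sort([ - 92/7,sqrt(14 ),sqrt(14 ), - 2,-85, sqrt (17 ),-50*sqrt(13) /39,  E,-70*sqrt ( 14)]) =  [ - 70 * sqrt( 14 ), - 85, - 92/7, - 50 * sqrt(13 )/39,-2, E, sqrt(14) , sqrt(14), sqrt(17)] 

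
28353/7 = 28353/7 = 4050.43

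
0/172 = 0 = 0.00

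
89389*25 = 2234725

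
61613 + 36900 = 98513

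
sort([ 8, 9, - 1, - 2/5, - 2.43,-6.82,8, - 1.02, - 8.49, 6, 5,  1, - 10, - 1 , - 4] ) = [ - 10 , - 8.49 ,-6.82,-4 , - 2.43 ,  -  1.02, - 1, - 1, - 2/5, 1, 5,6, 8, 8 , 9 ]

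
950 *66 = 62700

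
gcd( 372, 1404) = 12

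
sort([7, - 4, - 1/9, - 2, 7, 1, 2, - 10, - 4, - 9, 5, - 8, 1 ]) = [-10, - 9, - 8, - 4,  -  4  ,  -  2, - 1/9,1,1,2, 5, 7,  7]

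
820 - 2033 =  - 1213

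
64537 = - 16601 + 81138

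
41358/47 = 41358/47 = 879.96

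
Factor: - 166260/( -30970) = 102/19  =  2^1 * 3^1 * 17^1 * 19^(- 1 )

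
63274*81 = 5125194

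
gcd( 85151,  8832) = 1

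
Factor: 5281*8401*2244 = 99556588164 = 2^2* 3^1* 11^1*17^1*31^1*271^1*5281^1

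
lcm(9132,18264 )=18264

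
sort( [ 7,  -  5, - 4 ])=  [ - 5,  -  4, 7 ]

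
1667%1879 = 1667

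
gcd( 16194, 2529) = 3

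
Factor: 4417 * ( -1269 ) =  - 5605173 = - 3^3*7^1*47^1 * 631^1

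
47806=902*53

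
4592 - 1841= 2751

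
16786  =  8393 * 2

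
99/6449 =99/6449 = 0.02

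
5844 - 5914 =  - 70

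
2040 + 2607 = 4647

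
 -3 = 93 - 96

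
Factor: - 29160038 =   -  2^1 * 14580019^1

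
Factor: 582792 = 2^3*3^1*7^1*3469^1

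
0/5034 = 0 = 0.00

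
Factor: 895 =5^1* 179^1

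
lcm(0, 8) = 0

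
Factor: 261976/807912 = 3^(-2)*7^( - 2)* 11^1* 13^1 = 143/441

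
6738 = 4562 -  - 2176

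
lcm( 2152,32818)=131272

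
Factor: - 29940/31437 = -2^2*3^(-1)*5^1*7^( - 1 ) = -20/21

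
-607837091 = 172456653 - 780293744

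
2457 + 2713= 5170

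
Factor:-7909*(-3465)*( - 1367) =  - 37462204395 = - 3^2 * 5^1*7^1* 11^2*719^1*1367^1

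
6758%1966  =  860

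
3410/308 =11 + 1/14 = 11.07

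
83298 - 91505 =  - 8207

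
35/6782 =35/6782   =  0.01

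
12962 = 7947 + 5015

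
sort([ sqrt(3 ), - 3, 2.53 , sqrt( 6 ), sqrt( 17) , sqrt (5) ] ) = [ - 3,sqrt(3),  sqrt( 5 ), sqrt( 6), 2.53, sqrt( 17) ] 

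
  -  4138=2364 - 6502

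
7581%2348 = 537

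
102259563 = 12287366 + 89972197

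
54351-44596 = 9755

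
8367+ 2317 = 10684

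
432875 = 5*86575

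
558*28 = 15624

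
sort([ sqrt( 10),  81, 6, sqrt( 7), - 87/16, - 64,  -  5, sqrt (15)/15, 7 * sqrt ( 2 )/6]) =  [  -  64,-87/16,-5 , sqrt( 15) /15,7*sqrt( 2)/6,sqrt(7), sqrt( 10), 6, 81]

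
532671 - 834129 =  - 301458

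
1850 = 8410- 6560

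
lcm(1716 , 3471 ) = 152724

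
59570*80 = 4765600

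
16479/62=265 + 49/62 =265.79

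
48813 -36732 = 12081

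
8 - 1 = 7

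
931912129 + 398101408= 1330013537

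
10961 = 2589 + 8372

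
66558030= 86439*770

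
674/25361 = 674/25361 = 0.03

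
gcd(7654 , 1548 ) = 86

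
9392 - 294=9098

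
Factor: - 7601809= - 7601809^1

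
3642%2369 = 1273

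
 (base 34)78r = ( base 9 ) 12453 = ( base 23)FJJ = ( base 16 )20c7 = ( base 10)8391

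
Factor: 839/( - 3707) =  - 11^( - 1) * 337^( - 1) * 839^1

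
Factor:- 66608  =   - 2^4*23^1 * 181^1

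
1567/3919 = 1567/3919=   0.40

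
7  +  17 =24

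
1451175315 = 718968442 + 732206873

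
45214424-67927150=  - 22712726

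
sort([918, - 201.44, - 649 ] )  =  [-649, - 201.44 , 918 ]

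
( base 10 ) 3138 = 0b110001000010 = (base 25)50d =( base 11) 23a3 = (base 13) 1575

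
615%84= 27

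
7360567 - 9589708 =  - 2229141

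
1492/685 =1492/685 = 2.18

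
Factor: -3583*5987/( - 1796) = 2^(-2)* 449^( - 1)*3583^1*5987^1 = 21451421/1796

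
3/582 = 1/194 = 0.01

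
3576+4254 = 7830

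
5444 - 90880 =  - 85436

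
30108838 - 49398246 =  - 19289408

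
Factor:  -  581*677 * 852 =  - 2^2*3^1*7^1*71^1*83^1*677^1=- 335123124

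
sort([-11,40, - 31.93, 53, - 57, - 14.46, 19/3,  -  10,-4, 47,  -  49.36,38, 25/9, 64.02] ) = [ - 57, - 49.36, - 31.93, - 14.46, - 11, - 10,- 4, 25/9, 19/3, 38 , 40, 47,53, 64.02] 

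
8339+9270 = 17609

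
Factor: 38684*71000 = 2746564000 = 2^5*5^3 *19^1*71^1* 509^1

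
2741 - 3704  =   -963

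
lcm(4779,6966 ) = 410994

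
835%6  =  1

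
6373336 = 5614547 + 758789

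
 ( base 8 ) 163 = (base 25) 4F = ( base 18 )67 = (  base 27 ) 47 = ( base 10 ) 115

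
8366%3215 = 1936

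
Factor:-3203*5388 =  - 17257764 = -2^2 *3^1*449^1*3203^1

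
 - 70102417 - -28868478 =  - 41233939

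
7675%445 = 110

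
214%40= 14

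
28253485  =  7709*3665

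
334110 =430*777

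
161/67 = 2 + 27/67 = 2.40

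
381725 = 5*76345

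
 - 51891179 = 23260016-75151195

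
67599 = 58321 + 9278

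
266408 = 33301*8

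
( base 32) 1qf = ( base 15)84b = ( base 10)1871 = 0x74f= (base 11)1451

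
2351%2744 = 2351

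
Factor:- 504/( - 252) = 2  =  2^1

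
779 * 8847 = 6891813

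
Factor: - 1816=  - 2^3*227^1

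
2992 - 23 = 2969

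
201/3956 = 201/3956 = 0.05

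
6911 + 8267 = 15178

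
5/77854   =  5/77854 = 0.00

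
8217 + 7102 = 15319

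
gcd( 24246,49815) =27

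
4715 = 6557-1842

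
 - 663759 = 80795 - 744554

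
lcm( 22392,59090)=2127240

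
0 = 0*68604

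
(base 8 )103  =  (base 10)67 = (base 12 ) 57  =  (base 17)3g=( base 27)2d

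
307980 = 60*5133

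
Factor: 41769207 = 3^2*67^1*113^1*613^1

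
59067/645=91 + 124/215 = 91.58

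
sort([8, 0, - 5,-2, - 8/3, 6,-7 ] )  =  [ - 7, - 5,-8/3,-2,  0, 6, 8 ] 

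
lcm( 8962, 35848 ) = 35848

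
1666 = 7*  238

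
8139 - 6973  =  1166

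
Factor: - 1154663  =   - 353^1 * 3271^1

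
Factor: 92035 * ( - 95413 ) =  - 8781335455 =- 5^1*79^1*233^1*95413^1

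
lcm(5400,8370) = 167400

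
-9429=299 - 9728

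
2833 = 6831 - 3998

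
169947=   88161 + 81786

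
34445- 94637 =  - 60192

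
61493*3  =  184479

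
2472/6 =412 = 412.00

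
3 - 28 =-25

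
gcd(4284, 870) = 6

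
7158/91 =7158/91= 78.66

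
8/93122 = 4/46561=0.00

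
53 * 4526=239878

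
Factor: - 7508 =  - 2^2*1877^1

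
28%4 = 0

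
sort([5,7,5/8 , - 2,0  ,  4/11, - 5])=[ - 5, - 2,0 , 4/11,5/8,5, 7]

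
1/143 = 1/143 = 0.01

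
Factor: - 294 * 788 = -2^3*3^1*7^2*197^1 = - 231672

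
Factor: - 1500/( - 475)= 60/19 = 2^2* 3^1*5^1*19^(-1) 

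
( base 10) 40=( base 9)44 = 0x28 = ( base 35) 15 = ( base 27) 1D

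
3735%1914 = 1821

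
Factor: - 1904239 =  - 23^1*82793^1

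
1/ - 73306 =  - 1/73306 = - 0.00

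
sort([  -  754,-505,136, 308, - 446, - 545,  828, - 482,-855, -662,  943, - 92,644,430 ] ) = [ - 855, - 754, - 662,-545, - 505, - 482, - 446, - 92, 136, 308,430, 644,828, 943]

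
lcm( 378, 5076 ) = 35532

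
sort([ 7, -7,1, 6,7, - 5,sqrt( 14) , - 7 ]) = [ - 7, - 7, - 5,  1,sqrt( 14 ), 6,7 , 7]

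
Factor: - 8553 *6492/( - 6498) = 2^1 * 19^( - 2 )*541^1*2851^1 = 3084782/361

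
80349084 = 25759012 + 54590072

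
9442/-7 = -1349 + 1/7 = -  1348.86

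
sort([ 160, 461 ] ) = [ 160,461 ] 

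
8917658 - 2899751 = 6017907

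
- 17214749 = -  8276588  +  -8938161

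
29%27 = 2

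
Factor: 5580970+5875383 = 11456353^1 = 11456353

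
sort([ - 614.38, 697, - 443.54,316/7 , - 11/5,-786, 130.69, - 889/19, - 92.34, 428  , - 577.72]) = [ - 786, - 614.38, - 577.72, - 443.54, - 92.34 , - 889/19  , - 11/5 , 316/7, 130.69 , 428 , 697 ]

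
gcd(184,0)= 184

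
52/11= 52/11=4.73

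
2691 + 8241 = 10932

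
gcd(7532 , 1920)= 4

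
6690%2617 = 1456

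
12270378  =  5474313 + 6796065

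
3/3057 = 1/1019 =0.00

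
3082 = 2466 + 616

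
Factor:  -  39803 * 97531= -3882026393=- 7^1*53^1*751^1  *  13933^1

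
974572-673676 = 300896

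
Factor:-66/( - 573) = 2^1 * 11^1 * 191^( - 1)= 22/191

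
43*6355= 273265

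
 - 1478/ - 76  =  19+17/38= 19.45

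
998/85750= 499/42875 = 0.01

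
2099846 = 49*42854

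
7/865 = 7/865 = 0.01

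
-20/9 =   -  20/9 = - 2.22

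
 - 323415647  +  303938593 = -19477054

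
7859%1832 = 531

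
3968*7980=31664640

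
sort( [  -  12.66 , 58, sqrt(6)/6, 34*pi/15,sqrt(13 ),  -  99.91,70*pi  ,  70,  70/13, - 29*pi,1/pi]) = [ - 99.91, - 29 * pi,  -  12.66,1/pi , sqrt( 6 )/6, sqrt(13 ), 70/13, 34*pi/15,58, 70, 70*pi ] 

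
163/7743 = 163/7743  =  0.02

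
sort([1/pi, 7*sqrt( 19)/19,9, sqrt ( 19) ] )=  [1/pi, 7*sqrt(19 ) /19,  sqrt ( 19 ), 9 ]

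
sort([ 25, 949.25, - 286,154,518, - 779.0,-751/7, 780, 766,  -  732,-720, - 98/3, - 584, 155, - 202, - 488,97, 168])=[ - 779.0, - 732, - 720,  -  584,-488,  -  286,-202,-751/7,- 98/3, 25, 97, 154, 155, 168, 518, 766,780,  949.25 ] 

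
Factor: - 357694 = - 2^1*19^1*9413^1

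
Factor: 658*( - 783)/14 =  - 36801 = - 3^3*29^1* 47^1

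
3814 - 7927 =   -  4113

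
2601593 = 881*2953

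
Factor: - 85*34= - 2^1*5^1 * 17^2  =  -  2890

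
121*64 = 7744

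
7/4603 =7/4603=0.00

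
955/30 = 31 + 5/6 = 31.83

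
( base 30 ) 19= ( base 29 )1A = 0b100111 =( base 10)39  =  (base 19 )21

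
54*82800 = 4471200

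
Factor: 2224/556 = 2^2  =  4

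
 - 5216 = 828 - 6044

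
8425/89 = 94 + 59/89 = 94.66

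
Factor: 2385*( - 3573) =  - 8521605 = -3^4*5^1*53^1*397^1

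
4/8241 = 4/8241 = 0.00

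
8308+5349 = 13657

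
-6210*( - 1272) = 7899120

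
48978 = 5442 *9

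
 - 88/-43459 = 88/43459 = 0.00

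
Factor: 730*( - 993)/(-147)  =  241630/49 = 2^1*5^1 * 7^ ( - 2) * 73^1*331^1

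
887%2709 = 887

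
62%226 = 62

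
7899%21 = 3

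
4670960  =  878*5320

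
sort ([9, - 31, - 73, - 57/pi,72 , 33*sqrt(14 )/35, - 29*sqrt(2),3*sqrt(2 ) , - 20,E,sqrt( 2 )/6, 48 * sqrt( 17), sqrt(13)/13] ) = [ - 73, - 29*sqrt(2 ), - 31,  -  20,- 57/pi , sqrt(2)/6,sqrt(13)/13 , E,  33*sqrt( 14) /35,3*sqrt(2),9, 72, 48*sqrt( 17)]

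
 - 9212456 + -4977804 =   -  14190260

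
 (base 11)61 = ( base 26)2f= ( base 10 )67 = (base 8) 103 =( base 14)4b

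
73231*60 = 4393860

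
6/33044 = 3/16522 =0.00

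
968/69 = 14 + 2/69 = 14.03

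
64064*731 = 46830784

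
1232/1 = 1232 = 1232.00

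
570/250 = 57/25= 2.28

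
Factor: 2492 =2^2*7^1*89^1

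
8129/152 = 53 + 73/152= 53.48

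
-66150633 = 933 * (-70901 )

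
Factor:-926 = -2^1 * 463^1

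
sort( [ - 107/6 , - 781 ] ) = [-781, - 107/6 ] 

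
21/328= 21/328=0.06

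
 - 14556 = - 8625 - 5931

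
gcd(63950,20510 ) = 10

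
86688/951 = 91 + 49/317 =91.15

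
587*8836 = 5186732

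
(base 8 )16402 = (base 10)7426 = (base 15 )2301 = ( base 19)11ag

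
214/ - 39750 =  - 1+19768/19875=- 0.01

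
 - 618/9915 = -1 + 3099/3305 = - 0.06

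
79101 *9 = 711909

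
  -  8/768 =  -1 + 95/96 = -  0.01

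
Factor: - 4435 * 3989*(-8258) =146094053470 = 2^1*5^1*887^1 * 3989^1*4129^1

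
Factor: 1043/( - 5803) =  - 149^1 * 829^( - 1) = - 149/829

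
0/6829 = 0=0.00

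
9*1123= 10107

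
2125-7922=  - 5797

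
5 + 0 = 5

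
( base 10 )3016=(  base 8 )5710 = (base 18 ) 95a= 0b101111001000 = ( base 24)55g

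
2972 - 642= 2330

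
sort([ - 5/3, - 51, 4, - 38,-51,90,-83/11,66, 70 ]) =[ - 51, - 51, - 38,-83/11, - 5/3,  4 , 66,70, 90 ] 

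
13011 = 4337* 3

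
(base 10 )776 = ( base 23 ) 1ah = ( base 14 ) 3d6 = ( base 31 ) P1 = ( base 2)1100001000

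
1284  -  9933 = -8649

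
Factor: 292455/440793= 5^1 *17^(-1 ) * 43^(-1)*97^1 = 485/731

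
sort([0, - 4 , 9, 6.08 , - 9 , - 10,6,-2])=[ - 10,  -  9 , - 4, - 2,0 , 6,6.08,9] 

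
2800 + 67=2867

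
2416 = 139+2277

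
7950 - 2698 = 5252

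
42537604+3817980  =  46355584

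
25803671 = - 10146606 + 35950277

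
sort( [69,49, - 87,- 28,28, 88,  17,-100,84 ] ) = [ - 100, - 87, - 28,17,28, 49,69,84,88 ] 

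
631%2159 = 631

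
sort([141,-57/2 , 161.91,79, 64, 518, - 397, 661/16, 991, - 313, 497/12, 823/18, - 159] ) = [ - 397, - 313,-159, - 57/2,  661/16,497/12, 823/18, 64, 79,141, 161.91, 518 , 991]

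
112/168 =2/3  =  0.67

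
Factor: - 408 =-2^3 * 3^1*17^1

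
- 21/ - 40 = 21/40=0.53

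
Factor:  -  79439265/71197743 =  - 3^2*5^1*29^1*103^1*197^1*23732581^( - 1) = - 26479755/23732581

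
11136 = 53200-42064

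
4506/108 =751/18  =  41.72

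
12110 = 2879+9231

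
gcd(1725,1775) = 25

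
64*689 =44096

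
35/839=35/839 = 0.04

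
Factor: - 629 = - 17^1*37^1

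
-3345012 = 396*( - 8447) 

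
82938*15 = 1244070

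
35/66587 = 35/66587 = 0.00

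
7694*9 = 69246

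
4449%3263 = 1186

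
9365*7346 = 68795290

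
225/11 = 20 + 5/11 = 20.45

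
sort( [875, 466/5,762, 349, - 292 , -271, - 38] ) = [-292, -271,  -  38, 466/5,349, 762,875] 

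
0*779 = 0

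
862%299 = 264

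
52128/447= 116 + 92/149 = 116.62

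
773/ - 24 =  - 33 + 19/24 =- 32.21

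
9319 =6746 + 2573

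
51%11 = 7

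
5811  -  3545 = 2266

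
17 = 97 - 80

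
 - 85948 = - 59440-26508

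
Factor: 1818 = 2^1 *3^2*101^1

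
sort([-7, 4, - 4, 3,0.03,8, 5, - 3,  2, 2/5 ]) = [ -7, - 4,-3, 0.03,2/5, 2,3,4, 5, 8 ]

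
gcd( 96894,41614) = 2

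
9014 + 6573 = 15587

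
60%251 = 60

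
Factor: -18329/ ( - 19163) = 18329^1*19163^( - 1 ) 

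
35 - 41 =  - 6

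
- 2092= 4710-6802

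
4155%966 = 291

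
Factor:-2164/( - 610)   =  1082/305 = 2^1*5^( - 1)*61^( - 1)*541^1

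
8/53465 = 8/53465 = 0.00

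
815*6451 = 5257565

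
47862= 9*5318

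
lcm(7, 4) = 28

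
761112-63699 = 697413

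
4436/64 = 69  +  5/16 = 69.31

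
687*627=430749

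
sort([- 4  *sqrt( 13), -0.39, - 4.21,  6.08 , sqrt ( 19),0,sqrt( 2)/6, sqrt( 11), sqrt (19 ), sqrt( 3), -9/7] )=[ - 4 * sqrt(13), - 4.21 , - 9/7, - 0.39, 0 , sqrt( 2) /6, sqrt ( 3), sqrt(11), sqrt( 19),sqrt ( 19), 6.08 ]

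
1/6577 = 1/6577 = 0.00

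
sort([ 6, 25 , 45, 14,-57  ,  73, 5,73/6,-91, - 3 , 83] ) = [ - 91,-57 , - 3,5,6 , 73/6, 14, 25,45, 73, 83]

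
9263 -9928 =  -665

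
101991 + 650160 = 752151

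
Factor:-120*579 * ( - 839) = 58293720  =  2^3*3^2*5^1*193^1 * 839^1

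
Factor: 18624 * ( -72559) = -1351338816=- 2^6*3^1* 97^1*72559^1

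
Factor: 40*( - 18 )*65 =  - 46800=- 2^4*3^2*5^2*13^1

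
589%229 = 131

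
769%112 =97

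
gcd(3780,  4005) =45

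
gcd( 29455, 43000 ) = 215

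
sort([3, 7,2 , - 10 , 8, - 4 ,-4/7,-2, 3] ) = [  -  10, - 4,-2 ,-4/7,  2,3, 3 , 7, 8 ] 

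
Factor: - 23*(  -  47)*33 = 3^1*  11^1*23^1 * 47^1 = 35673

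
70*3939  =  275730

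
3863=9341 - 5478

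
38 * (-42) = -1596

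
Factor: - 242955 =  - 3^2*5^1*5399^1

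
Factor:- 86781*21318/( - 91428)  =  2^( - 1 )*3^1*11^1*17^1*401^( -1) * 28927^1=16228047/802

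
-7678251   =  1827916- 9506167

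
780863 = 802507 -21644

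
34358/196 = 17179/98 = 175.30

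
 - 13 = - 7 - 6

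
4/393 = 4/393 = 0.01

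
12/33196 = 3/8299 = 0.00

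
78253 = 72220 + 6033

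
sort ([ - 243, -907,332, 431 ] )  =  [-907, - 243,332, 431] 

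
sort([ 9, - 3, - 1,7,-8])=[ - 8, - 3, - 1,7, 9] 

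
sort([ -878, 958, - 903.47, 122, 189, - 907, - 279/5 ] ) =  [-907, - 903.47 ,-878, - 279/5, 122,189, 958]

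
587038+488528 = 1075566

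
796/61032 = 199/15258   =  0.01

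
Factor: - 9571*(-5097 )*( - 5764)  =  -2^2*3^1*11^1 *17^1*131^1*563^1*1699^1  =  -  281187442668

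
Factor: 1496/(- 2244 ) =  - 2/3 = - 2^1*3^( - 1 )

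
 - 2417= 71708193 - 71710610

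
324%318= 6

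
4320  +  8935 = 13255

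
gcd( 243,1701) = 243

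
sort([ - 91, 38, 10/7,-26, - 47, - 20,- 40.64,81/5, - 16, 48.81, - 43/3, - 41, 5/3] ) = [-91,  -  47, - 41  , - 40.64, - 26, - 20, - 16 , - 43/3, 10/7, 5/3, 81/5,38, 48.81 ]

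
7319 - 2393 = 4926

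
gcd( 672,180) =12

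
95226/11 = 8656+10/11  =  8656.91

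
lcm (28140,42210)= 84420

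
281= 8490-8209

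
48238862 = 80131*602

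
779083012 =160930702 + 618152310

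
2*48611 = 97222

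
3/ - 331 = - 3/331 = -0.01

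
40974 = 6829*6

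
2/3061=2/3061 = 0.00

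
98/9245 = 98/9245=0.01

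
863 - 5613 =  - 4750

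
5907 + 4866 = 10773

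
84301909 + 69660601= 153962510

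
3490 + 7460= 10950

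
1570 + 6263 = 7833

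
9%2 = 1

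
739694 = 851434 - 111740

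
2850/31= 2850/31  =  91.94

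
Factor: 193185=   3^6*5^1*53^1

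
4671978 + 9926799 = 14598777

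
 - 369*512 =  -188928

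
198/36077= 198/36077 =0.01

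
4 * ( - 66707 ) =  - 266828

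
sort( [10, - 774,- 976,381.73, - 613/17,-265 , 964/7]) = [ - 976,- 774, - 265, - 613/17,  10, 964/7, 381.73]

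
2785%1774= 1011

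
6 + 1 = 7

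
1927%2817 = 1927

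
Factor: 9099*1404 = 2^2*3^6 * 13^1*337^1 = 12774996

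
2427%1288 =1139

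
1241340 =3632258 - 2390918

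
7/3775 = 7/3775 = 0.00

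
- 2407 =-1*2407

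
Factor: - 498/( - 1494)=3^(  -  1 )=1/3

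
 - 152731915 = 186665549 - 339397464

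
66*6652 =439032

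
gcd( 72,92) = 4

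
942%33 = 18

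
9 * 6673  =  60057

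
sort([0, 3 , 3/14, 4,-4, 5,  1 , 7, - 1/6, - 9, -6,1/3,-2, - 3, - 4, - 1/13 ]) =[ - 9, - 6 , - 4, - 4 , - 3,- 2, - 1/6, - 1/13,0,3/14,  1/3, 1, 3, 4, 5, 7]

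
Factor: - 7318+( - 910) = - 8228 = - 2^2*11^2 * 17^1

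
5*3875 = 19375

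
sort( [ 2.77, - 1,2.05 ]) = [ -1,2.05 , 2.77] 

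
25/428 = 25/428 = 0.06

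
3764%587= 242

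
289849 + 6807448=7097297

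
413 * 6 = 2478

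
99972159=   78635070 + 21337089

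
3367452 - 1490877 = 1876575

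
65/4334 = 65/4334 = 0.01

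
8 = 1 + 7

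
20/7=20/7 = 2.86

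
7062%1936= 1254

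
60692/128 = 474 + 5/32= 474.16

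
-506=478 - 984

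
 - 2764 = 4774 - 7538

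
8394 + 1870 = 10264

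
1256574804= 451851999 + 804722805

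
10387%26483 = 10387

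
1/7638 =1/7638  =  0.00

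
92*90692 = 8343664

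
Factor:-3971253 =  - 3^1*11^1*13^1*9257^1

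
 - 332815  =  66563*( - 5 )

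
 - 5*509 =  - 2545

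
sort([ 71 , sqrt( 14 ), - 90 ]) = [-90,sqrt( 14 ), 71] 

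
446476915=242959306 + 203517609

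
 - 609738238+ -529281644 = -1139019882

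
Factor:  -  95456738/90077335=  - 2^1*5^( - 1)*13^1*29^( - 1 )* 307^1 * 11959^1*621223^( - 1) 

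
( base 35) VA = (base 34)W7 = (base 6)5023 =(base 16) 447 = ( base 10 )1095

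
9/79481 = 9/79481 = 0.00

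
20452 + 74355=94807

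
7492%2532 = 2428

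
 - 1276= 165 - 1441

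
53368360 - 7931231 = 45437129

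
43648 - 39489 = 4159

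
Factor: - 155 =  - 5^1*31^1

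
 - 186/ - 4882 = 93/2441 = 0.04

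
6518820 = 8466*770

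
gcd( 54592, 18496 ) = 64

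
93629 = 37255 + 56374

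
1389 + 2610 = 3999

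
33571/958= 33571/958=35.04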